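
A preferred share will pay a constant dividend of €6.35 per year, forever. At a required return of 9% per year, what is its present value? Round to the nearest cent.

€70.56

Level perpetuity: PV = C / r = €6.35 / 0.09 = €70.56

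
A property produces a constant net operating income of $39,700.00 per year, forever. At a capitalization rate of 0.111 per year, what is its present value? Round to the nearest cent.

Level perpetuity: PV = C / r = $39,700.00 / 0.111 = $357,657.66

$357657.66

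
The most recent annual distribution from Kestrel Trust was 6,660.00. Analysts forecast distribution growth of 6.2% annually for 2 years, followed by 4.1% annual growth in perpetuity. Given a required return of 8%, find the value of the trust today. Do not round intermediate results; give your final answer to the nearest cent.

D_1 = 7072.92000
D_2 = 7511.44104
Terminal value at year 2: TV = D_2×(1+g_2)/(r−g_2) = 7819.41012/0.039 = 200497.69545
P_0 = D_1/(1+r)^1 + D_2/(1+r)^2 + TV/(1+r)^2
    = 6549.00000 + 6439.85000 + 171894.45769 = 184883.30769

184883.31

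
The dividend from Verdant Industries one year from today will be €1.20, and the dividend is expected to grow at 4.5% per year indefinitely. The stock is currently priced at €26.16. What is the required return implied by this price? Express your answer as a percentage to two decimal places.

9.09%

P = D₁/(r − g) ⇒ r = D₁/P + g = €1.2000/€26.16 + 0.045 = 0.045872 + 0.045 = 0.090872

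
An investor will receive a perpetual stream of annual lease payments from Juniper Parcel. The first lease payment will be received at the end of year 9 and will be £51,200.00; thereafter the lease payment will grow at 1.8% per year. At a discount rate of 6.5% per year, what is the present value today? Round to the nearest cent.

£658226.32

Value at end of year 8: C₁ / (r − g) = £51,200.00 / (0.065 − 0.018) = £1,089,361.7021
Discount to today: PV = £1,089,361.7021 / (1 + 0.065)^8 = £1,089,361.7021 / 1.654996 = £658,226.32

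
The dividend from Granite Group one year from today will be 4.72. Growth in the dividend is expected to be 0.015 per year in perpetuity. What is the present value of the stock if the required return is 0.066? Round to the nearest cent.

92.55

Growing perpetuity: P = D₁ / (r − g) = 4.7200 / (0.066 − 0.015) = 92.55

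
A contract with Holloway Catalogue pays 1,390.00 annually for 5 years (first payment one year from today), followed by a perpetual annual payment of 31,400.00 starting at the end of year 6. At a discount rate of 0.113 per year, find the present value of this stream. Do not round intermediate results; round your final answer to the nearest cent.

167794.20

PV of 5-year annuity: 1,390.00 × [1 − (1+0.113)^−5] / 0.113 = 5098.76194
Perpetuity value at year 5: 31,400.00 / 0.113 = 277876.10619
PV of perpetuity: 277876.10619 / (1+0.113)^5 = 162695.44080
Total PV = 5098.76194 + 162695.44080 = 167794.20274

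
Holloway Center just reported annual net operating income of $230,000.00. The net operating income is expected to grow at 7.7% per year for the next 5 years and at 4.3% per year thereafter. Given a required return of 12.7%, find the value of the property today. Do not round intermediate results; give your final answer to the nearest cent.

$3281799.40

D_1 = 247710.00000
D_2 = 266783.67000
D_3 = 287326.01259
D_4 = 309450.11556
D_5 = 333277.77446
Terminal value at year 5: TV = D_5×(1+g_2)/(r−g_2) = 347608.71876/0.084 = 4138199.03285
P_0 = D_1/(1+r)^1 + D_2/(1+r)^2 + D_3/(1+r)^3 + D_4/(1+r)^4 + D_5/(1+r)^5 + TV/(1+r)^5
    = 219795.91837 + 210044.54666 + 200725.80013 + 191820.48513 + 183310.25953 + 2276102.38911 = 3281799.39893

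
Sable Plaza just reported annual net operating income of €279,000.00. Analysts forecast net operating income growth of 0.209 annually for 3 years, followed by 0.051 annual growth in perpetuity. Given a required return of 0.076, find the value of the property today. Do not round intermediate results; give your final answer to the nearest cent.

€17699795.84

D_1 = 337311.00000
D_2 = 407808.99900
D_3 = 493041.07979
Terminal value at year 3: TV = D_3×(1+g_2)/(r−g_2) = 518186.17486/0.025 = 20727446.99441
P_0 = D_1/(1+r)^1 + D_2/(1+r)^2 + D_3/(1+r)^3 + TV/(1+r)^3
    = 313486.05948 + 352234.80103 + 395773.11752 + 16638301.86041 = 17699795.83844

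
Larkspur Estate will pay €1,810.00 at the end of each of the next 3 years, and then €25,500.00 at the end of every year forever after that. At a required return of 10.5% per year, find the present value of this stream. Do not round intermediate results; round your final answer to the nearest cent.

€184458.37

PV of 3-year annuity: €1,810.00 × [1 − (1+0.105)^−3] / 0.105 = 4461.87347
Perpetuity value at year 3: €25,500.00 / 0.105 = 242857.14286
PV of perpetuity: 242857.14286 / (1+0.105)^3 = 179996.49457
Total PV = 4461.87347 + 179996.49457 = 184458.36804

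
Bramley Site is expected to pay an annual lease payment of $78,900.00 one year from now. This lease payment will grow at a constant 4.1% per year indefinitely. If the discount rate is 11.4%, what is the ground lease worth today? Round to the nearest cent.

$1080821.92

Growing perpetuity: P = D₁ / (r − g) = $78,900.0000 / (0.114 − 0.041) = $1,080,821.92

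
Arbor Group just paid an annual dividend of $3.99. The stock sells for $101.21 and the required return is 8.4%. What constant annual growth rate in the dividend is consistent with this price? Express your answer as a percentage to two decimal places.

P = D₀(1+g)/(r−g) ⇒ P(r−g) = D₀(1+g) ⇒ g(P+D₀) = P·r − D₀
g = (P·r − D₀)/(P + D₀) = ($101.21×0.084 − $3.99) / ($101.21 + $3.99) = 0.042886

4.29%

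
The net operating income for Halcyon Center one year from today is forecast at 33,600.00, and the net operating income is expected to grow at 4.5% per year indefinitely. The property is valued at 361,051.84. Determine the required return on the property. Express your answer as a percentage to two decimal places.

P = D₁/(r − g) ⇒ r = D₁/P + g = 33,600.0000/361,051.84 + 0.045 = 0.093061 + 0.045 = 0.138061

13.81%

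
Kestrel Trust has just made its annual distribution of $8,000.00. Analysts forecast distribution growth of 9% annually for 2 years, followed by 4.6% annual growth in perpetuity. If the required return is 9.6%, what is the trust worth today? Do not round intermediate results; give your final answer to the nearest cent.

$181401.46

D_1 = 8720.00000
D_2 = 9504.80000
Terminal value at year 2: TV = D_2×(1+g_2)/(r−g_2) = 9942.02080/0.05 = 198840.41600
P_0 = D_1/(1+r)^1 + D_2/(1+r)^2 + TV/(1+r)^2
    = 7956.20438 + 7912.64852 + 165532.60696 = 181401.45985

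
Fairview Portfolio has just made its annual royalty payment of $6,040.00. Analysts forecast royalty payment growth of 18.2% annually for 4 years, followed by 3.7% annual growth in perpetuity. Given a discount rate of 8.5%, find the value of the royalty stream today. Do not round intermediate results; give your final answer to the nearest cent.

$213856.02

D_1 = 7139.28000
D_2 = 8438.62896
D_3 = 9974.45943
D_4 = 11789.81105
Terminal value at year 4: TV = D_4×(1+g_2)/(r−g_2) = 12226.03406/0.048 = 254709.04283
P_0 = D_1/(1+r)^1 + D_2/(1+r)^2 + D_3/(1+r)^3 + D_4/(1+r)^4 + TV/(1+r)^4
    = 6579.98157 + 7168.23798 + 7809.08507 + 8507.22447 + 183791.49528 = 213856.02436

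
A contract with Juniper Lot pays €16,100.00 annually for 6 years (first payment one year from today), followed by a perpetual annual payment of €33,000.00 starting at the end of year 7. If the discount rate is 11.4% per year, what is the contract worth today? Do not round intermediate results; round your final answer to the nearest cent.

PV of 6-year annuity: €16,100.00 × [1 − (1+0.114)^−6] / 0.114 = 67333.95049
Perpetuity value at year 6: €33,000.00 / 0.114 = 289473.68421
PV of perpetuity: 289473.68421 / (1+0.114)^6 = 151459.99687
Total PV = 67333.95049 + 151459.99687 = 218793.94736

€218793.95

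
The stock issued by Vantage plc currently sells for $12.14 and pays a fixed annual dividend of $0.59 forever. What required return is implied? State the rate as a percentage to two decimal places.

P = C/r ⇒ r = C/P = $0.59/$12.14 = 0.048600

4.86%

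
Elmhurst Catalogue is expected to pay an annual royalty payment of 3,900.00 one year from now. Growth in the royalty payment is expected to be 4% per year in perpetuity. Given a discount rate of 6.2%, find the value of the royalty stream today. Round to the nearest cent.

Growing perpetuity: P = D₁ / (r − g) = 3,900.0000 / (0.062 − 0.04) = 177,272.73

177272.73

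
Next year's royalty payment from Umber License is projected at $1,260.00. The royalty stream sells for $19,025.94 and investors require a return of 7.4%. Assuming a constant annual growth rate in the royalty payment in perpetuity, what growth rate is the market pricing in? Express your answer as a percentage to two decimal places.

0.78%

P = D₁/(r−g) ⇒ g = r − D₁/P = 0.074 − $1,260.00/$19,025.94 = 0.007775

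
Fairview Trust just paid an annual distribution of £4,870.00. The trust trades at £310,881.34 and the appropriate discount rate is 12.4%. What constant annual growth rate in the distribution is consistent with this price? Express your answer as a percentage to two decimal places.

10.67%

P = D₀(1+g)/(r−g) ⇒ P(r−g) = D₀(1+g) ⇒ g(P+D₀) = P·r − D₀
g = (P·r − D₀)/(P + D₀) = (£310,881.34×0.124 − £4,870.00) / (£310,881.34 + £4,870.00) = 0.106664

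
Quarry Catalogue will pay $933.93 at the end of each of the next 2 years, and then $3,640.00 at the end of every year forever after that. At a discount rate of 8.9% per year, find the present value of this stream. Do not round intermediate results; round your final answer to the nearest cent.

$36132.13

PV of 2-year annuity: $933.93 × [1 − (1+0.089)^−2] / 0.089 = 1645.11782
Perpetuity value at year 2: $3,640.00 / 0.089 = 40898.87640
PV of perpetuity: 40898.87640 / (1+0.089)^2 = 34487.01592
Total PV = 1645.11782 + 34487.01592 = 36132.13374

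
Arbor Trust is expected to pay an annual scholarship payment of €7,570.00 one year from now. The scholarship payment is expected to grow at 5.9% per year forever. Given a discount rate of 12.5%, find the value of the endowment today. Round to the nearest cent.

Growing perpetuity: P = D₁ / (r − g) = €7,570.0000 / (0.125 − 0.059) = €114,696.97

€114696.97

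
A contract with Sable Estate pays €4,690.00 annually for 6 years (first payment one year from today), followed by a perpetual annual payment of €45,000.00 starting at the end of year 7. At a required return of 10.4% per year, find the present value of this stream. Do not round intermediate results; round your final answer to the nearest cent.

PV of 6-year annuity: €4,690.00 × [1 − (1+0.104)^−6] / 0.104 = 20188.94496
Perpetuity value at year 6: €45,000.00 / 0.104 = 432692.30769
PV of perpetuity: 432692.30769 / (1+0.104)^6 = 238981.74840
Total PV = 20188.94496 + 238981.74840 = 259170.69336

€259170.69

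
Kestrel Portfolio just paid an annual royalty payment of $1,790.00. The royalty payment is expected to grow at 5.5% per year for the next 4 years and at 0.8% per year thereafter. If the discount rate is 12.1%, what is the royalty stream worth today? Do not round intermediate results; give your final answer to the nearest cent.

D_1 = 1888.45000
D_2 = 1992.31475
D_3 = 2101.89206
D_4 = 2217.49612
Terminal value at year 4: TV = D_4×(1+g_2)/(r−g_2) = 2235.23609/0.113 = 19780.85039
P_0 = D_1/(1+r)^1 + D_2/(1+r)^2 + D_3/(1+r)^3 + D_4/(1+r)^4 + TV/(1+r)^4
    = 1684.61195 + 1585.42873 + 1492.08503 + 1404.23702 + 12526.29132 = 18692.65406

$18692.65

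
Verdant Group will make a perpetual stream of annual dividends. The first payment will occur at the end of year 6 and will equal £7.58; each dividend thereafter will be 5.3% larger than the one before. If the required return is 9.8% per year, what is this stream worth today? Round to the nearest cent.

Value at end of year 5: C₁ / (r − g) = £7.58 / (0.098 − 0.053) = £168.4444
Discount to today: PV = £168.4444 / (1 + 0.098)^5 = £168.4444 / 1.595922 = £105.55

£105.55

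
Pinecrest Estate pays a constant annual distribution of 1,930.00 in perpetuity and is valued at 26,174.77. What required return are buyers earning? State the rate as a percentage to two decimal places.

P = C/r ⇒ r = C/P = 1,930.00/26,174.77 = 0.073735

7.37%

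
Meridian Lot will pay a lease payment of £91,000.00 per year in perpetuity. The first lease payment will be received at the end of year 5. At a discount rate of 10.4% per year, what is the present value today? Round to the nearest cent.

£589022.33

Value at end of year 4: C / r = £91,000.00 / 0.104 = £875,000.0000
Discount to today: PV = £875,000.0000 / (1 + 0.104)^4 = £875,000.0000 / 1.485512 = £589,022.33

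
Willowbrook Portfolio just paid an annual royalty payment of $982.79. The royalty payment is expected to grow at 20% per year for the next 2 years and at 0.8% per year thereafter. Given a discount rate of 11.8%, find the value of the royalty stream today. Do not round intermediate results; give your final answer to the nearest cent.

D_1 = 1179.34800
D_2 = 1415.21760
Terminal value at year 2: TV = D_2×(1+g_2)/(r−g_2) = 1426.53934/0.11 = 12968.53946
P_0 = D_1/(1+r)^1 + D_2/(1+r)^2 + TV/(1+r)^2
    = 1054.87299 + 1132.24292 + 10375.46240 = 12562.57831

$12562.58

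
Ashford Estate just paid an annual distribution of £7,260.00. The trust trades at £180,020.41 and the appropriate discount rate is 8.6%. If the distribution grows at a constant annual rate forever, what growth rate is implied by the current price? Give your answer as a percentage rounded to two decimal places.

4.39%

P = D₀(1+g)/(r−g) ⇒ P(r−g) = D₀(1+g) ⇒ g(P+D₀) = P·r − D₀
g = (P·r − D₀)/(P + D₀) = (£180,020.41×0.086 − £7,260.00) / (£180,020.41 + £7,260.00) = 0.043901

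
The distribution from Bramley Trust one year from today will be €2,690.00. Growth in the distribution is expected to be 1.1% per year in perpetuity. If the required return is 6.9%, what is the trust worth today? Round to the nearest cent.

€46379.31

Growing perpetuity: P = D₁ / (r − g) = €2,690.0000 / (0.069 − 0.011) = €46,379.31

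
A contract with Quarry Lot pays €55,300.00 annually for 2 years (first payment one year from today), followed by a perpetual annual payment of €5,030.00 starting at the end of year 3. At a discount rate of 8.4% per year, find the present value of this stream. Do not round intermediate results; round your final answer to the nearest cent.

PV of 2-year annuity: €55,300.00 × [1 − (1+0.084)^−2] / 0.084 = 98076.34700
Perpetuity value at year 2: €5,030.00 / 0.084 = 59880.95238
PV of perpetuity: 59880.95238 / (1+0.084)^2 = 50960.08393
Total PV = 98076.34700 + 50960.08393 = 149036.43093

€149036.43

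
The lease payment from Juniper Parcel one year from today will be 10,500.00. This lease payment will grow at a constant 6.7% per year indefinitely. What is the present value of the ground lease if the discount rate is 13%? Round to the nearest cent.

166666.67

Growing perpetuity: P = D₁ / (r − g) = 10,500.0000 / (0.13 − 0.067) = 166,666.67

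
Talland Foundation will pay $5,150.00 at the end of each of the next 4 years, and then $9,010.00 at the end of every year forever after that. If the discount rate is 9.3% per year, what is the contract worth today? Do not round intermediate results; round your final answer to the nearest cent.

$84458.31

PV of 4-year annuity: $5,150.00 × [1 − (1+0.093)^−4] / 0.093 = 16575.28029
Perpetuity value at year 4: $9,010.00 / 0.093 = 96881.72043
PV of perpetuity: 96881.72043 / (1+0.093)^4 = 67883.02618
Total PV = 16575.28029 + 67883.02618 = 84458.30647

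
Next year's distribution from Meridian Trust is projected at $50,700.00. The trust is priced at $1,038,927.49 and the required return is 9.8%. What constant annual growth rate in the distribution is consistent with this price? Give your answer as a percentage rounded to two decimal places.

P = D₁/(r−g) ⇒ g = r − D₁/P = 0.098 − $50,700.00/$1,038,927.49 = 0.049200

4.92%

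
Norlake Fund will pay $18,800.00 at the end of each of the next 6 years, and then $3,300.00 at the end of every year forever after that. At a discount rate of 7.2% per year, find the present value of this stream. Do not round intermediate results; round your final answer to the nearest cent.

PV of 6-year annuity: $18,800.00 × [1 − (1+0.072)^−6] / 0.072 = 89060.33316
Perpetuity value at year 6: $3,300.00 / 0.072 = 45833.33333
PV of perpetuity: 45833.33333 / (1+0.072)^6 = 30200.40251
Total PV = 89060.33316 + 30200.40251 = 119260.73567

$119260.74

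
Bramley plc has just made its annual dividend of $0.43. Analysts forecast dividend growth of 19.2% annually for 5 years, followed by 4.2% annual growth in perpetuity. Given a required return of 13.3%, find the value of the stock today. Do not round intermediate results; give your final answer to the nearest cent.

D_1 = 0.51256
D_2 = 0.61097
D_3 = 0.72828
D_4 = 0.86811
D_5 = 1.03478
Terminal value at year 5: TV = D_5×(1+g_2)/(r−g_2) = 1.07824/0.091 = 11.84885
P_0 = D_1/(1+r)^1 + D_2/(1+r)^2 + D_3/(1+r)^3 + D_4/(1+r)^4 + D_5/(1+r)^5 + TV/(1+r)^5
    = 0.45239 + 0.47595 + 0.50073 + 0.52681 + 0.55424 + 6.34639 = 8.85652

$8.86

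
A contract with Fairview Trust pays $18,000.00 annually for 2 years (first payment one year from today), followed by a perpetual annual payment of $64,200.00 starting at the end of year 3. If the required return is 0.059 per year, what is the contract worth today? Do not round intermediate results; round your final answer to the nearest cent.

$1003314.00

PV of 2-year annuity: $18,000.00 × [1 − (1+0.059)^−2] / 0.059 = 33047.37218
Perpetuity value at year 2: $64,200.00 / 0.059 = 1088135.59322
PV of perpetuity: 1088135.59322 / (1+0.059)^2 = 970266.63244
Total PV = 33047.37218 + 970266.63244 = 1003314.00462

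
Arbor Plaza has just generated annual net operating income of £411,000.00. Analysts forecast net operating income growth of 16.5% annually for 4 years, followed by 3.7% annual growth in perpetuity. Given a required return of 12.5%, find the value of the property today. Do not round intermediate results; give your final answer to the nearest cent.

D_1 = 478815.00000
D_2 = 557819.47500
D_3 = 649859.68838
D_4 = 757086.53696
Terminal value at year 4: TV = D_4×(1+g_2)/(r−g_2) = 785098.73882/0.088 = 8921576.57755
P_0 = D_1/(1+r)^1 + D_2/(1+r)^2 + D_3/(1+r)^3 + D_4/(1+r)^4 + TV/(1+r)^4
    = 425613.33333 + 440746.25185 + 456417.22970 + 472645.39786 + 5569696.33617 = 7365118.54892

£7365118.55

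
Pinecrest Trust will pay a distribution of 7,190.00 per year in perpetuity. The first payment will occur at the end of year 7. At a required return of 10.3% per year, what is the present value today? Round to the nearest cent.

38764.89

Value at end of year 6: C / r = 7,190.00 / 0.103 = 69,805.8252
Discount to today: PV = 69,805.8252 / (1 + 0.103)^6 = 69,805.8252 / 1.800749 = 38,764.89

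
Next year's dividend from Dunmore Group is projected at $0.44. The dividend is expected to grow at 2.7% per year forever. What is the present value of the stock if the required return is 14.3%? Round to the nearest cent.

$3.79

Growing perpetuity: P = D₁ / (r − g) = $0.4400 / (0.143 − 0.027) = $3.79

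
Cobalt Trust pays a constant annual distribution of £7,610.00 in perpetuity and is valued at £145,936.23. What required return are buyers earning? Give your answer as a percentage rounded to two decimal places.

5.21%

P = C/r ⇒ r = C/P = £7,610.00/£145,936.23 = 0.052146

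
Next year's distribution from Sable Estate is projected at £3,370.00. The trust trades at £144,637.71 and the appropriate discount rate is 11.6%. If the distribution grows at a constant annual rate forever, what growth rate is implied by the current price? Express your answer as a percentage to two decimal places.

9.27%

P = D₁/(r−g) ⇒ g = r − D₁/P = 0.116 − £3,370.00/£144,637.71 = 0.092700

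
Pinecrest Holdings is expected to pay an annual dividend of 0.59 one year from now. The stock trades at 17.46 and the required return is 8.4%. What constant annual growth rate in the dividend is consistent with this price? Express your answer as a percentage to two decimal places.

P = D₁/(r−g) ⇒ g = r − D₁/P = 0.084 − 0.59/17.46 = 0.050208

5.02%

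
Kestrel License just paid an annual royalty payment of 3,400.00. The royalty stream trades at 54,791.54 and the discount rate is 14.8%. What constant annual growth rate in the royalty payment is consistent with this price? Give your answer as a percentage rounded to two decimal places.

8.09%

P = D₀(1+g)/(r−g) ⇒ P(r−g) = D₀(1+g) ⇒ g(P+D₀) = P·r − D₀
g = (P·r − D₀)/(P + D₀) = (54,791.54×0.148 − 3,400.00) / (54,791.54 + 3,400.00) = 0.080925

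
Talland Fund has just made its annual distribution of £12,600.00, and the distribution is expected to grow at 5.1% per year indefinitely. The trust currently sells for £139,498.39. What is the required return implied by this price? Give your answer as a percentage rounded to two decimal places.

14.59%

D₁ = £12,600.00 × 1.051 = £13,242.6000
P = D₁/(r − g) ⇒ r = D₁/P + g = £13,242.6000/£139,498.39 + 0.051 = 0.094930 + 0.051 = 0.145930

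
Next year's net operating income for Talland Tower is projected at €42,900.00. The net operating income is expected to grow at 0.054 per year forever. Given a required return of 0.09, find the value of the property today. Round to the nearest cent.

Growing perpetuity: P = D₁ / (r − g) = €42,900.0000 / (0.09 − 0.054) = €1,191,666.67

€1191666.67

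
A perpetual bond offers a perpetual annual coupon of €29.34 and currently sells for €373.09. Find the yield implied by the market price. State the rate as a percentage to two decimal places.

7.86%

P = C/r ⇒ r = C/P = €29.34/€373.09 = 0.078641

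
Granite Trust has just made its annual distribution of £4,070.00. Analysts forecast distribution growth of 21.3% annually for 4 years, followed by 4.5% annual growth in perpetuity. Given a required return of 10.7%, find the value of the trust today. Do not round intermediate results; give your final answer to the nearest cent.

£119462.99

D_1 = 4936.91000
D_2 = 5988.47183
D_3 = 7264.01633
D_4 = 8811.25181
Terminal value at year 4: TV = D_4×(1+g_2)/(r−g_2) = 9207.75814/0.062 = 148512.22805
P_0 = D_1/(1+r)^1 + D_2/(1+r)^2 + D_3/(1+r)^3 + D_4/(1+r)^4 + TV/(1+r)^4
    = 4459.71996 + 4886.75729 + 5354.68527 + 5867.41936 + 98894.40688 = 119462.98875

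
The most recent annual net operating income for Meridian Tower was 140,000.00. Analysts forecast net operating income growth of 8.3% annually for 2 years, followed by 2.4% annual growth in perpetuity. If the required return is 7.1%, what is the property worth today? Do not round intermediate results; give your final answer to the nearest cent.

D_1 = 151620.00000
D_2 = 164204.46000
Terminal value at year 2: TV = D_2×(1+g_2)/(r−g_2) = 168145.36704/0.047 = 3577561.00085
P_0 = D_1/(1+r)^1 + D_2/(1+r)^2 + TV/(1+r)^2
    = 141568.62745 + 143154.83056 + 3118947.79773 = 3403671.25574

3403671.26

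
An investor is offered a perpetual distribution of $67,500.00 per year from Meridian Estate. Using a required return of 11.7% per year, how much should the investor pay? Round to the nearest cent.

Level perpetuity: PV = C / r = $67,500.00 / 0.117 = $576,923.08

$576923.08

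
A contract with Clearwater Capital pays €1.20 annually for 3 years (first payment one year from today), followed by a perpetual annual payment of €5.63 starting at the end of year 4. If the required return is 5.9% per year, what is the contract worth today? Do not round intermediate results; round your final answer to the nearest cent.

€83.56

PV of 3-year annuity: €1.20 × [1 − (1+0.059)^−3] / 0.059 = 3.21356
Perpetuity value at year 3: €5.63 / 0.059 = 95.42373
PV of perpetuity: 95.42373 / (1+0.059)^3 = 80.34678
Total PV = 3.21356 + 80.34678 = 83.56034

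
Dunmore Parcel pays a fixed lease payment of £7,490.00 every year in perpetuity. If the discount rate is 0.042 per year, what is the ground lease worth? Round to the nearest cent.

£178333.33

Level perpetuity: PV = C / r = £7,490.00 / 0.042 = £178,333.33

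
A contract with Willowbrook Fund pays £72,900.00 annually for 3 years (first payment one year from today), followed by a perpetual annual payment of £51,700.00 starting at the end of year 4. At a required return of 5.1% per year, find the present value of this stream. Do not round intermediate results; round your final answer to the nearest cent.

PV of 3-year annuity: £72,900.00 × [1 − (1+0.051)^−3] / 0.051 = 198153.37112
Perpetuity value at year 3: £51,700.00 / 0.051 = 1013725.49020
PV of perpetuity: 1013725.49020 / (1+0.051)^3 = 873196.96774
Total PV = 198153.37112 + 873196.96774 = 1071350.33886

£1071350.34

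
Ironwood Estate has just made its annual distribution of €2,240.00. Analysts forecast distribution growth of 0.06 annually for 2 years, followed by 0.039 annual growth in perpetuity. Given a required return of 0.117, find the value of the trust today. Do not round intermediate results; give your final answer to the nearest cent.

€31013.33

D_1 = 2374.40000
D_2 = 2516.86400
Terminal value at year 2: TV = D_2×(1+g_2)/(r−g_2) = 2615.02170/0.078 = 33525.91918
P_0 = D_1/(1+r)^1 + D_2/(1+r)^2 + TV/(1+r)^2
    = 2125.69382 + 2017.22064 + 26870.41336 = 31013.32782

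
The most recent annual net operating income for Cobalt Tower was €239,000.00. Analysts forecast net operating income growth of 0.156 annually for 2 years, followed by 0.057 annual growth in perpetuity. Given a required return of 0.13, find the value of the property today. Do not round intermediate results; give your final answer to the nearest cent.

D_1 = 276284.00000
D_2 = 319384.30400
Terminal value at year 2: TV = D_2×(1+g_2)/(r−g_2) = 337589.20933/0.073 = 4624509.71682
P_0 = D_1/(1+r)^1 + D_2/(1+r)^2 + TV/(1+r)^2
    = 244499.11504 + 250124.75840 + 3621669.44696 = 4116293.32040

€4116293.32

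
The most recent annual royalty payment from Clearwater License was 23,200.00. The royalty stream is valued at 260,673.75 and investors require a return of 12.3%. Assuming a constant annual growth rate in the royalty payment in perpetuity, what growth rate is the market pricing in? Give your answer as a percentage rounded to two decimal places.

P = D₀(1+g)/(r−g) ⇒ P(r−g) = D₀(1+g) ⇒ g(P+D₀) = P·r − D₀
g = (P·r − D₀)/(P + D₀) = (260,673.75×0.123 − 23,200.00) / (260,673.75 + 23,200.00) = 0.031221

3.12%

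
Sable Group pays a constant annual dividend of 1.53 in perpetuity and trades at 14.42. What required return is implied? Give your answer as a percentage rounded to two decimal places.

P = C/r ⇒ r = C/P = 1.53/14.42 = 0.106103

10.61%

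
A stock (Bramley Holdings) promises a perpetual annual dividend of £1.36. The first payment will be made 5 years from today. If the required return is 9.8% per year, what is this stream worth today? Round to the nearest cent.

£9.55

Value at end of year 4: C / r = £1.36 / 0.098 = £13.8776
Discount to today: PV = £13.8776 / (1 + 0.098)^4 = £13.8776 / 1.453481 = £9.55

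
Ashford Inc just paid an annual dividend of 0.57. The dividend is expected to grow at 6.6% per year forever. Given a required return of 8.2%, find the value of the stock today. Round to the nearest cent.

37.98

D₁ = D₀ × (1 + g) = 0.57 × 1.066 = 0.6076
Growing perpetuity: P = D₁ / (r − g) = 0.6076 / (0.082 − 0.066) = 37.98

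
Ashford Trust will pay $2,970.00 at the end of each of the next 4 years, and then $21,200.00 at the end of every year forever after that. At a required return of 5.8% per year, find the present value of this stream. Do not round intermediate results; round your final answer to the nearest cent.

$302057.99

PV of 4-year annuity: $2,970.00 × [1 − (1+0.058)^−4] / 0.058 = 10338.67068
Perpetuity value at year 4: $21,200.00 / 0.058 = 365517.24138
PV of perpetuity: 365517.24138 / (1+0.058)^4 = 291719.32270
Total PV = 10338.67068 + 291719.32270 = 302057.99338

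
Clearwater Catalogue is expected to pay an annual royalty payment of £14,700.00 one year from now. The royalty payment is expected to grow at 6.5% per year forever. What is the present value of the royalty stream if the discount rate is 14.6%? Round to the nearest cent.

£181481.48

Growing perpetuity: P = D₁ / (r − g) = £14,700.0000 / (0.146 − 0.065) = £181,481.48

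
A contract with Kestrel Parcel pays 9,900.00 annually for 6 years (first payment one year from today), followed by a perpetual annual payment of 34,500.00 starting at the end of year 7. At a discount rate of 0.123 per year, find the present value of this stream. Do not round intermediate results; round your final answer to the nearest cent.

180200.73

PV of 6-year annuity: 9,900.00 × [1 − (1+0.123)^−6] / 0.123 = 40359.43244
Perpetuity value at year 6: 34,500.00 / 0.123 = 280487.80488
PV of perpetuity: 280487.80488 / (1+0.123)^6 = 139841.29789
Total PV = 40359.43244 + 139841.29789 = 180200.73033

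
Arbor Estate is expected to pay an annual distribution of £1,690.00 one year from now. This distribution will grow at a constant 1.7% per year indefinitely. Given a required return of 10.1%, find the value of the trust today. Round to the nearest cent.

£20119.05

Growing perpetuity: P = D₁ / (r − g) = £1,690.0000 / (0.101 − 0.017) = £20,119.05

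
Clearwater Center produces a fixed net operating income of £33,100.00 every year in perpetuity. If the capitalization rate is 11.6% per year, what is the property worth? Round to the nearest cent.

£285344.83

Level perpetuity: PV = C / r = £33,100.00 / 0.116 = £285,344.83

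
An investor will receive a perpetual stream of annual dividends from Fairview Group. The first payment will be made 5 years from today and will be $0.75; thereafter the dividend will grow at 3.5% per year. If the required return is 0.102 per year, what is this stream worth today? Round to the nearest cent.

$7.59

Value at end of year 4: C₁ / (r − g) = $0.75 / (0.102 − 0.035) = $11.1940
Discount to today: PV = $11.1940 / (1 + 0.102)^4 = $11.1940 / 1.474777 = $7.59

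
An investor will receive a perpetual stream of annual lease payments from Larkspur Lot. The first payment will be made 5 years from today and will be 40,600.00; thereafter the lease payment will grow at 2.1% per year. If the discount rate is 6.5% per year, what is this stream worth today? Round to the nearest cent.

Value at end of year 4: C₁ / (r − g) = 40,600.00 / (0.065 − 0.021) = 922,727.2727
Discount to today: PV = 922,727.2727 / (1 + 0.065)^4 = 922,727.2727 / 1.286466 = 717,257.22

717257.22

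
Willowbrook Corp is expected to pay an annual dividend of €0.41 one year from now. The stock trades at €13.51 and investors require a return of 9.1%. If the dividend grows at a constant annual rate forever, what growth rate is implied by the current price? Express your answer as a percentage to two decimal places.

P = D₁/(r−g) ⇒ g = r − D₁/P = 0.091 − €0.41/€13.51 = 0.060652

6.07%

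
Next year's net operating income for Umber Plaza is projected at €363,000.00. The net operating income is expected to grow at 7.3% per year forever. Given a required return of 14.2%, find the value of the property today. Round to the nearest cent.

€5260869.57

Growing perpetuity: P = D₁ / (r − g) = €363,000.0000 / (0.142 − 0.073) = €5,260,869.57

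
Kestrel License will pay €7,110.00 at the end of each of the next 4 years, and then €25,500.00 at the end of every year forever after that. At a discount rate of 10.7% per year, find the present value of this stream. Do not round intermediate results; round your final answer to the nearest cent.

PV of 4-year annuity: €7,110.00 × [1 − (1+0.107)^−4] / 0.107 = 22200.42553
Perpetuity value at year 4: €25,500.00 / 0.107 = 238317.75701
PV of perpetuity: 238317.75701 / (1+0.107)^4 = 158695.97768
Total PV = 22200.42553 + 158695.97768 = 180896.40321

€180896.40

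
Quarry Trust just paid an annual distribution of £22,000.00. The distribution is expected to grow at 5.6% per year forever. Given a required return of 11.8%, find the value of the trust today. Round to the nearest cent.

D₁ = D₀ × (1 + g) = £22,000.00 × 1.056 = £23,232.0000
Growing perpetuity: P = D₁ / (r − g) = £23,232.0000 / (0.118 − 0.056) = £374,709.68

£374709.68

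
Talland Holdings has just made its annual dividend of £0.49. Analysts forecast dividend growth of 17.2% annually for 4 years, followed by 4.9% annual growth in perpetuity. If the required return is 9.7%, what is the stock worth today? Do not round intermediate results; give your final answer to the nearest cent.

£16.27

D_1 = 0.57428
D_2 = 0.67306
D_3 = 0.78882
D_4 = 0.92450
Terminal value at year 4: TV = D_4×(1+g_2)/(r−g_2) = 0.96980/0.048 = 20.20416
P_0 = D_1/(1+r)^1 + D_2/(1+r)^2 + D_3/(1+r)^3 + D_4/(1+r)^4 + TV/(1+r)^4
    = 0.52350 + 0.55929 + 0.59753 + 0.63838 + 13.95129 = 16.26999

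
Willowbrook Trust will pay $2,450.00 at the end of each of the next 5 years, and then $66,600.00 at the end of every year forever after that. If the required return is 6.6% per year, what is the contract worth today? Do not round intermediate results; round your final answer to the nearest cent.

PV of 5-year annuity: $2,450.00 × [1 − (1+0.066)^−5] / 0.066 = 10153.99540
Perpetuity value at year 5: $66,600.00 / 0.066 = 1009090.90909
PV of perpetuity: 1009090.90909 / (1+0.066)^5 = 733068.01375
Total PV = 10153.99540 + 733068.01375 = 743222.00915

$743222.01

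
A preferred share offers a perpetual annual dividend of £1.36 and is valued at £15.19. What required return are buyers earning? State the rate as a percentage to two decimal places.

8.95%

P = C/r ⇒ r = C/P = £1.36/£15.19 = 0.089533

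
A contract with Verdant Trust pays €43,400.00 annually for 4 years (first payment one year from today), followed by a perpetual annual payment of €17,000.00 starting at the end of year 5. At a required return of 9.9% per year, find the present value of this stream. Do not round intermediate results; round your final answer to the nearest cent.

€255583.09

PV of 4-year annuity: €43,400.00 × [1 − (1+0.099)^−4] / 0.099 = 137870.49159
Perpetuity value at year 4: €17,000.00 / 0.099 = 171717.17172
PV of perpetuity: 171717.17172 / (1+0.099)^4 = 117712.60128
Total PV = 137870.49159 + 117712.60128 = 255583.09287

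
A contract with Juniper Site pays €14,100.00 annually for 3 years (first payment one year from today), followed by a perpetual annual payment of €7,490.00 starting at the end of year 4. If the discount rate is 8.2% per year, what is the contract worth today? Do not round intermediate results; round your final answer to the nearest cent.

€108314.79

PV of 3-year annuity: €14,100.00 × [1 − (1+0.082)^−3] / 0.082 = 36206.33325
Perpetuity value at year 3: €7,490.00 / 0.082 = 91341.46341
PV of perpetuity: 91341.46341 / (1+0.082)^3 = 72108.45377
Total PV = 36206.33325 + 72108.45377 = 108314.78702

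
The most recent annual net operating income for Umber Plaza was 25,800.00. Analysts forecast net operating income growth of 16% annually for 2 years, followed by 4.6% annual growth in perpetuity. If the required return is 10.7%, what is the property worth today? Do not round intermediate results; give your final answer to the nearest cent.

D_1 = 29928.00000
D_2 = 34716.48000
Terminal value at year 2: TV = D_2×(1+g_2)/(r−g_2) = 36313.43808/0.061 = 595302.26361
P_0 = D_1/(1+r)^1 + D_2/(1+r)^2 + TV/(1+r)^2
    = 27035.23035 + 28329.60001 + 485782.97718 = 541147.80754

541147.81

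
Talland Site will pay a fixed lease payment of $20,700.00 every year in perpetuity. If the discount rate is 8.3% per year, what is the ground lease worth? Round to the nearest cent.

$249397.59

Level perpetuity: PV = C / r = $20,700.00 / 0.083 = $249,397.59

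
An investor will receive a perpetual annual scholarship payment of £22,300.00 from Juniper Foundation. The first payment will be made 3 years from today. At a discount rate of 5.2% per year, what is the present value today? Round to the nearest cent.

£387498.51

Value at end of year 2: C / r = £22,300.00 / 0.052 = £428,846.1538
Discount to today: PV = £428,846.1538 / (1 + 0.052)^2 = £428,846.1538 / 1.106704 = £387,498.51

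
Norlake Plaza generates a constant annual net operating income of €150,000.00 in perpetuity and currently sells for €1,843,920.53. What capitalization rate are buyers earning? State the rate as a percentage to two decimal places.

8.13%

P = C/r ⇒ r = C/P = €150,000.00/€1,843,920.53 = 0.081348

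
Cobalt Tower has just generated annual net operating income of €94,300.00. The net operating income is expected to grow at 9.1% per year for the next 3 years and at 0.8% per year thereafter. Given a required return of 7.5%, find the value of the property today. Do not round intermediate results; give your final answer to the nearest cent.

D_1 = 102881.30000
D_2 = 112243.49830
D_3 = 122457.65665
Terminal value at year 3: TV = D_3×(1+g_2)/(r−g_2) = 123437.31790/0.067 = 1842348.02834
P_0 = D_1/(1+r)^1 + D_2/(1+r)^2 + D_3/(1+r)^3 + TV/(1+r)^3
    = 95703.53488 + 97127.95959 + 98573.58503 + 1483017.51812 = 1774422.59763

€1774422.60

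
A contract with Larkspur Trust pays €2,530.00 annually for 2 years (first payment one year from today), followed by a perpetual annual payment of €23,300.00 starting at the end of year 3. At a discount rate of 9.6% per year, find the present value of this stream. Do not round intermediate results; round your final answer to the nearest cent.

PV of 2-year annuity: €2,530.00 × [1 − (1+0.096)^−2] / 0.096 = 4414.59321
Perpetuity value at year 2: €23,300.00 / 0.096 = 242708.33333
PV of perpetuity: 242708.33333 / (1+0.096)^2 = 202052.19822
Total PV = 4414.59321 + 202052.19822 = 206466.79143

€206466.79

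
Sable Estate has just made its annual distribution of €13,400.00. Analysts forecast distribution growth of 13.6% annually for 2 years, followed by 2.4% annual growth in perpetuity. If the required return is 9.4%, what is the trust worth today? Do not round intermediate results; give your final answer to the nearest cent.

€239725.97

D_1 = 15222.40000
D_2 = 17292.64640
Terminal value at year 2: TV = D_2×(1+g_2)/(r−g_2) = 17707.66991/0.07 = 252966.71305
P_0 = D_1/(1+r)^1 + D_2/(1+r)^2 + TV/(1+r)^2
    = 13914.44241 + 14448.63490 + 211362.88769 = 239725.96500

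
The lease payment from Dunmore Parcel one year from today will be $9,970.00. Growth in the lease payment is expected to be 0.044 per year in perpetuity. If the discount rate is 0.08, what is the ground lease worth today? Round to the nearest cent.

$276944.44

Growing perpetuity: P = D₁ / (r − g) = $9,970.0000 / (0.08 − 0.044) = $276,944.44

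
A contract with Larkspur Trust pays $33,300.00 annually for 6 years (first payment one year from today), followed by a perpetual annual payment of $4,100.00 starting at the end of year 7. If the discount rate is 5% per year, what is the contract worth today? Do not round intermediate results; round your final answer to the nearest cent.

PV of 6-year annuity: $33,300.00 × [1 − (1+0.05)^−6] / 0.05 = 169020.54584
Perpetuity value at year 6: $4,100.00 / 0.05 = 82000.00000
PV of perpetuity: 82000.00000 / (1+0.05)^6 = 61189.66252
Total PV = 169020.54584 + 61189.66252 = 230210.20836

$230210.21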